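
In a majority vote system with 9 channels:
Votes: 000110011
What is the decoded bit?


Ones: 4 out of 9
Threshold: 5

0 (4/9 voted 1)


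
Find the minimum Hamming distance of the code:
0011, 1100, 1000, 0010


Comparing all pairs, minimum distance: 1
Can detect 0 errors, correct 0 errors

1


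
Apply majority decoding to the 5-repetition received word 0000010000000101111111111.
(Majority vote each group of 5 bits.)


Groups: 00000, 10000, 00010, 11111, 11111
Majority votes: 00011

00011


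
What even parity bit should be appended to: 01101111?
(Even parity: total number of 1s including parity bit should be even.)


Number of 1s in data: 6
Parity bit: 0

0


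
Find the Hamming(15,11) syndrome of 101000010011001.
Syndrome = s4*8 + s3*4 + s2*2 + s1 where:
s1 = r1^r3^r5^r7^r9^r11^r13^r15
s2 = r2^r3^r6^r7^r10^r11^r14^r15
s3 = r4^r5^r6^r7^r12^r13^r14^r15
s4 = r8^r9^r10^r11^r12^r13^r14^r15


s1=0, s2=1, s3=0, s4=0

Syndrome = 2 (error at position 2)


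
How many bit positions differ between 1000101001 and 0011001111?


XOR: 1011100110
Count of 1s: 6

6


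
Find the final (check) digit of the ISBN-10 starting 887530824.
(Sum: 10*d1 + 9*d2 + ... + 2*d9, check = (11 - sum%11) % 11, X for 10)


Weighted sum: 307
307 mod 11 = 10

Check digit: 1


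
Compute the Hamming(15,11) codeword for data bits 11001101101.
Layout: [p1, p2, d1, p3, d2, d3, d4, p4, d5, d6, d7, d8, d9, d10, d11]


Parity bits: p1=1, p2=1, p3=0, p4=1

111010011101101


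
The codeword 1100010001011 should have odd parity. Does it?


Number of 1s: 6

No, parity error (6 ones)


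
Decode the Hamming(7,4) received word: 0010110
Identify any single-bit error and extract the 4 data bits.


Syndrome = 0: no error detected

Data: 1110 (no errors)


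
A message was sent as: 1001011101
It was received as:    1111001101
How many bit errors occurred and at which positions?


XOR: 0110010000

3 error(s) at position(s): 1, 2, 5


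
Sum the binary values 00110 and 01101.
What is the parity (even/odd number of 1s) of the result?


00110 = 6
01101 = 13
Sum = 19 = 10011
1s count = 3

odd parity (3 ones in 10011)


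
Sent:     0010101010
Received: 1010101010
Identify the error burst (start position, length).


XOR: 1000000000

Burst at position 0, length 1


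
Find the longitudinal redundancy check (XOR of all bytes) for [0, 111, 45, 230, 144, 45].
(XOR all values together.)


XOR chain: 0 ^ 111 ^ 45 ^ 230 ^ 144 ^ 45 = 25

25


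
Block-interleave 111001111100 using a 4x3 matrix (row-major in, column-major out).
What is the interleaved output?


Matrix:
  111
  001
  111
  100
Read columns: 101110101110

101110101110


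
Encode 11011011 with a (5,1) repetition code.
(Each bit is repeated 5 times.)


Each bit -> 5 copies

1111111111000001111111111000001111111111


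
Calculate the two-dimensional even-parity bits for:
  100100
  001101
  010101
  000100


Row parities: 0111
Column parities: 111000

Row P: 0111, Col P: 111000, Corner: 1


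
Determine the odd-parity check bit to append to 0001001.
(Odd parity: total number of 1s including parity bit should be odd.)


Number of 1s in data: 2
Parity bit: 1

1


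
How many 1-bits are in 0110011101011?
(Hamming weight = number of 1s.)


Counting 1s in 0110011101011

8


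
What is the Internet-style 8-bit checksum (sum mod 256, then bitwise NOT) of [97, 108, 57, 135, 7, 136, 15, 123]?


Sum = 678 mod 256 = 166
Complement = 89

89


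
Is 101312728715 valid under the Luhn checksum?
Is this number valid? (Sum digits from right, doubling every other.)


Luhn sum = 39
39 mod 10 = 9

Invalid (Luhn sum mod 10 = 9)


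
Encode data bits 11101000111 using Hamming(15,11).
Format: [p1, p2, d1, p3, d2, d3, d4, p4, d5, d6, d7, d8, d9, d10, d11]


Parity bits: p1=1, p2=0, p3=1, p4=0

101111001000111


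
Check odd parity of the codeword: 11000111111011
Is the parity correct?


Number of 1s: 10

No, parity error (10 ones)


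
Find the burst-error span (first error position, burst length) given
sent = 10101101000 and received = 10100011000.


XOR: 00001110000

Burst at position 4, length 3


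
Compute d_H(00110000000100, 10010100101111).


XOR: 10100100101011
Count of 1s: 7

7


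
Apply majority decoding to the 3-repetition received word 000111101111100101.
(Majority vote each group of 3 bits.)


Groups: 000, 111, 101, 111, 100, 101
Majority votes: 011101

011101


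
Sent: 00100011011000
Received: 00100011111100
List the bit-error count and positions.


XOR: 00000000100100

2 error(s) at position(s): 8, 11


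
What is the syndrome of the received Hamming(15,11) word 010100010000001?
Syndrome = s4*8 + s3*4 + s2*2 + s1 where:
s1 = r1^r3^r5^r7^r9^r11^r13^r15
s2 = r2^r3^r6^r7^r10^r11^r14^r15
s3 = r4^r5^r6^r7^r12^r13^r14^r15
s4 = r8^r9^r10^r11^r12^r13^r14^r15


s1=1, s2=0, s3=0, s4=0

Syndrome = 1 (error at position 1)


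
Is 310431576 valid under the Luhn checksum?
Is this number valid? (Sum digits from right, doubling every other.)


Luhn sum = 34
34 mod 10 = 4

Invalid (Luhn sum mod 10 = 4)


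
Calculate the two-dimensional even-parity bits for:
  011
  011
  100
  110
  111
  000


Row parities: 001010
Column parities: 101

Row P: 001010, Col P: 101, Corner: 0


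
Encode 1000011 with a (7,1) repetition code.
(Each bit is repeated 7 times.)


Each bit -> 7 copies

1111111000000000000000000000000000011111111111111


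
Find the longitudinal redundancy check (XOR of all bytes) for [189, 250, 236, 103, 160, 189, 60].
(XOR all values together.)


XOR chain: 189 ^ 250 ^ 236 ^ 103 ^ 160 ^ 189 ^ 60 = 237

237


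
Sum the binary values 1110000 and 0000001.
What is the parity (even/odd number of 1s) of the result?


1110000 = 112
0000001 = 1
Sum = 113 = 1110001
1s count = 4

even parity (4 ones in 1110001)


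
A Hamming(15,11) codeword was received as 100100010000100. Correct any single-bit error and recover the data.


Syndrome = 0: no error detected

Data: 00000000100 (no errors)


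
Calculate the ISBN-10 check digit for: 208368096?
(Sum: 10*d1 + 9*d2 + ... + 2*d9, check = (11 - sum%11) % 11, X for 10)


Weighted sum: 220
220 mod 11 = 0

Check digit: 0


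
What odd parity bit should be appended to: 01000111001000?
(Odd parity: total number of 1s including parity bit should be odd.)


Number of 1s in data: 5
Parity bit: 0

0


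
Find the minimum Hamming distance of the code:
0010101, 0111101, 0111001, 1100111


Comparing all pairs, minimum distance: 1
Can detect 0 errors, correct 0 errors

1


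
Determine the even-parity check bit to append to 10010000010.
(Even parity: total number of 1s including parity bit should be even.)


Number of 1s in data: 3
Parity bit: 1

1


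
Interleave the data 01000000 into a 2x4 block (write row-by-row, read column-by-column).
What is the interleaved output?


Matrix:
  0100
  0000
Read columns: 00100000

00100000


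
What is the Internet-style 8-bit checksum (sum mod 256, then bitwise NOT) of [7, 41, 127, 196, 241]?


Sum = 612 mod 256 = 100
Complement = 155

155


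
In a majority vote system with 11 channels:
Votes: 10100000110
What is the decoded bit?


Ones: 4 out of 11
Threshold: 6

0 (4/11 voted 1)


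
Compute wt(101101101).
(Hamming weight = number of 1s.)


Counting 1s in 101101101

6


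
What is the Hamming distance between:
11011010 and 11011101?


XOR: 00000111
Count of 1s: 3

3


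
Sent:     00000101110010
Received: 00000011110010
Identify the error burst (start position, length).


XOR: 00000110000000

Burst at position 5, length 2


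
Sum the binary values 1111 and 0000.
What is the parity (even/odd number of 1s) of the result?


1111 = 15
0000 = 0
Sum = 15 = 1111
1s count = 4

even parity (4 ones in 1111)


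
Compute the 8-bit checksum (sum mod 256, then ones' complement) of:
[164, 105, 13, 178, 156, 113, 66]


Sum = 795 mod 256 = 27
Complement = 228

228


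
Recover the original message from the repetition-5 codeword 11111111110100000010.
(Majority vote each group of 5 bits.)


Groups: 11111, 11111, 01000, 00010
Majority votes: 1100

1100


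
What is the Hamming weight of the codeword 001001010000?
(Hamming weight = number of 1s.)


Counting 1s in 001001010000

3


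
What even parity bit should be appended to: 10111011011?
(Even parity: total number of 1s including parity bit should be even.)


Number of 1s in data: 8
Parity bit: 0

0


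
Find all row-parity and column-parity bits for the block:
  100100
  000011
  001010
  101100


Row parities: 0001
Column parities: 000001

Row P: 0001, Col P: 000001, Corner: 1


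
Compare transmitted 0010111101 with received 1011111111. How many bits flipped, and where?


XOR: 1001000010

3 error(s) at position(s): 0, 3, 8


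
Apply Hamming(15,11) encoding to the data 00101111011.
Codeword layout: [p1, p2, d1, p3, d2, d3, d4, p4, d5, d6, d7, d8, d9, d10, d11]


Parity bits: p1=1, p2=1, p3=0, p4=0

110001001111011


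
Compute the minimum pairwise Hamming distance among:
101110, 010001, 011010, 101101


Comparing all pairs, minimum distance: 2
Can detect 1 errors, correct 0 errors

2


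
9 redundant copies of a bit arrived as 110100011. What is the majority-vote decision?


Ones: 5 out of 9
Threshold: 5

1 (5/9 voted 1)


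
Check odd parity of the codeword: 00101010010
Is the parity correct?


Number of 1s: 4

No, parity error (4 ones)


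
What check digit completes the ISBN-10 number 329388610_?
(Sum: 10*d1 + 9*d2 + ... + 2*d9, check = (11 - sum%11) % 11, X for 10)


Weighted sum: 256
256 mod 11 = 3

Check digit: 8


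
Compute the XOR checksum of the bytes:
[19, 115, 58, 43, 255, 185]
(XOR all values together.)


XOR chain: 19 ^ 115 ^ 58 ^ 43 ^ 255 ^ 185 = 55

55


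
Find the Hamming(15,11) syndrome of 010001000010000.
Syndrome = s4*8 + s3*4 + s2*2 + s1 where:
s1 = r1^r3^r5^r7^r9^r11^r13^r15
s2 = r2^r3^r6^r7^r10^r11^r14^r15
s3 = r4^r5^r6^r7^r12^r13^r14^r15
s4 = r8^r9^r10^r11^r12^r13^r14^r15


s1=1, s2=1, s3=1, s4=1

Syndrome = 15 (error at position 15)


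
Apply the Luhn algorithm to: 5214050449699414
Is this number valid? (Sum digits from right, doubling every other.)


Luhn sum = 66
66 mod 10 = 6

Invalid (Luhn sum mod 10 = 6)


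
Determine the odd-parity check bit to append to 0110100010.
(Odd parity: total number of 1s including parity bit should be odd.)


Number of 1s in data: 4
Parity bit: 1

1


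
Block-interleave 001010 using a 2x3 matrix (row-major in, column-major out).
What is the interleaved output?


Matrix:
  001
  010
Read columns: 000110

000110


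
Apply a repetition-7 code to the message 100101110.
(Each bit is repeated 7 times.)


Each bit -> 7 copies

111111100000000000000111111100000001111111111111111111110000000


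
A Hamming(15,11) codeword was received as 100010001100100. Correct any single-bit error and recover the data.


Syndrome = 10: error at position 10

Data: 01001000100 (corrected bit 10)


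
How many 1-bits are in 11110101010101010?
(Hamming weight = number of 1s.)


Counting 1s in 11110101010101010

10


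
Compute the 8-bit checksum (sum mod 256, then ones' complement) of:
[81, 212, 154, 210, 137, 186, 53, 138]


Sum = 1171 mod 256 = 147
Complement = 108

108


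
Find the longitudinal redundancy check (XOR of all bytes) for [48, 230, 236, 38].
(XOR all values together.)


XOR chain: 48 ^ 230 ^ 236 ^ 38 = 28

28


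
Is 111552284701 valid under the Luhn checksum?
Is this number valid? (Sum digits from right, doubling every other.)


Luhn sum = 41
41 mod 10 = 1

Invalid (Luhn sum mod 10 = 1)


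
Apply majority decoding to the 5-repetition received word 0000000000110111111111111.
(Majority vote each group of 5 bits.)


Groups: 00000, 00000, 11011, 11111, 11111
Majority votes: 00111

00111


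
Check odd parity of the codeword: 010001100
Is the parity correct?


Number of 1s: 3

Yes, parity is correct (3 ones)


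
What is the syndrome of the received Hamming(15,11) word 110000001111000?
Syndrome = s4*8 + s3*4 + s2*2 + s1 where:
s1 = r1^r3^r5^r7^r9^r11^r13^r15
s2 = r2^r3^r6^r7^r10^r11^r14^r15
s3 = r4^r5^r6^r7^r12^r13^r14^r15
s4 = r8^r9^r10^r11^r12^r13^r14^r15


s1=1, s2=1, s3=1, s4=0

Syndrome = 7 (error at position 7)


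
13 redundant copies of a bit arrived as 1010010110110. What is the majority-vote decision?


Ones: 7 out of 13
Threshold: 7

1 (7/13 voted 1)


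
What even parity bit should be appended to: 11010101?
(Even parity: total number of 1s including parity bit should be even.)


Number of 1s in data: 5
Parity bit: 1

1


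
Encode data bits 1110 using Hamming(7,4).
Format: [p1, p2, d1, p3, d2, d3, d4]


Parity bits: p1=0, p2=0, p3=0

0010110


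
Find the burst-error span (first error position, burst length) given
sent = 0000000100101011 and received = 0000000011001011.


XOR: 0000000111100000

Burst at position 7, length 4


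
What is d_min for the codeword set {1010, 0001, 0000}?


Comparing all pairs, minimum distance: 1
Can detect 0 errors, correct 0 errors

1


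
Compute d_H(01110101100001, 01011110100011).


XOR: 00101011000010
Count of 1s: 5

5


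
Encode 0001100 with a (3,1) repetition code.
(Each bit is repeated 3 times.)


Each bit -> 3 copies

000000000111111000000


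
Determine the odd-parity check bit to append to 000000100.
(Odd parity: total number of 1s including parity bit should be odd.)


Number of 1s in data: 1
Parity bit: 0

0


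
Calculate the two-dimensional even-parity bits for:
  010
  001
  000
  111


Row parities: 1101
Column parities: 100

Row P: 1101, Col P: 100, Corner: 1


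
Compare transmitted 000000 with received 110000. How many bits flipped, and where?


XOR: 110000

2 error(s) at position(s): 0, 1


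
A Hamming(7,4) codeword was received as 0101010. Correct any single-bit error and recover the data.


Syndrome = 0: no error detected

Data: 0010 (no errors)


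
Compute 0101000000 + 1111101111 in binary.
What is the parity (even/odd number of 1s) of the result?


0101000000 = 320
1111101111 = 1007
Sum = 1327 = 10100101111
1s count = 7

odd parity (7 ones in 10100101111)


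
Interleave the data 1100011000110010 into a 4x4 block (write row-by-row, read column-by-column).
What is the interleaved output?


Matrix:
  1100
  0110
  0011
  0010
Read columns: 1000110001110010

1000110001110010


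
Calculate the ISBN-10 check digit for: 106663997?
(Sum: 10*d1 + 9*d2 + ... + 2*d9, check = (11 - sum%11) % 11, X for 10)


Weighted sum: 228
228 mod 11 = 8

Check digit: 3


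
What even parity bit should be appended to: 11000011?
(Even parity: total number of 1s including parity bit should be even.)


Number of 1s in data: 4
Parity bit: 0

0


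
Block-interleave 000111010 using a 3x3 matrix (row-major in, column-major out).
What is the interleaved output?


Matrix:
  000
  111
  010
Read columns: 010011010

010011010


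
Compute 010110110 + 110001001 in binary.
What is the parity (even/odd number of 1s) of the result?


010110110 = 182
110001001 = 393
Sum = 575 = 1000111111
1s count = 7

odd parity (7 ones in 1000111111)


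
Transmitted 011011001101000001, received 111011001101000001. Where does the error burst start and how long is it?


XOR: 100000000000000000

Burst at position 0, length 1


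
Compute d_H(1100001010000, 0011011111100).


XOR: 1111010101100
Count of 1s: 8

8


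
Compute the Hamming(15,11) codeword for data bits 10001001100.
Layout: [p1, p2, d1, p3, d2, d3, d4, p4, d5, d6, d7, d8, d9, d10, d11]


Parity bits: p1=1, p2=1, p3=0, p4=1

111000011001100


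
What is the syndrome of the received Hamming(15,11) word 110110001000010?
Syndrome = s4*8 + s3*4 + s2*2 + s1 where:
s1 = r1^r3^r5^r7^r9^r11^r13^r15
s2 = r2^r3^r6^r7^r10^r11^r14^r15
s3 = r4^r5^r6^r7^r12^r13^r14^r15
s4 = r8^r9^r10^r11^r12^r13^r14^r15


s1=1, s2=0, s3=1, s4=0

Syndrome = 5 (error at position 5)


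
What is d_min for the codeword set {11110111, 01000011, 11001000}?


Comparing all pairs, minimum distance: 4
Can detect 3 errors, correct 1 errors

4


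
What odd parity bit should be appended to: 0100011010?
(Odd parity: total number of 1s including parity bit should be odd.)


Number of 1s in data: 4
Parity bit: 1

1


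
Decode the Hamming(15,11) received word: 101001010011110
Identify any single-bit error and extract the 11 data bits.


Syndrome = 8: error at position 8

Data: 10100011110 (corrected bit 8)


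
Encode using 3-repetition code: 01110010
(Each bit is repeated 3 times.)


Each bit -> 3 copies

000111111111000000111000


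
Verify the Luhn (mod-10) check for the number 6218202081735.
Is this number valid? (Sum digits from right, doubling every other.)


Luhn sum = 50
50 mod 10 = 0

Valid (Luhn sum mod 10 = 0)


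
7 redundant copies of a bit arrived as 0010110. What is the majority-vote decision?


Ones: 3 out of 7
Threshold: 4

0 (3/7 voted 1)


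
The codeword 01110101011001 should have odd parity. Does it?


Number of 1s: 8

No, parity error (8 ones)


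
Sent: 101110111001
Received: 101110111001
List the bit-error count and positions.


XOR: 000000000000

0 errors (received matches sent)


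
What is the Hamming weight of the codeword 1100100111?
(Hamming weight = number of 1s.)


Counting 1s in 1100100111

6


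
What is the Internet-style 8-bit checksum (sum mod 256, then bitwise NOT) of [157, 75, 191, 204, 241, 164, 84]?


Sum = 1116 mod 256 = 92
Complement = 163

163


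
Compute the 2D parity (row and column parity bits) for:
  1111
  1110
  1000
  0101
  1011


Row parities: 01101
Column parities: 0111

Row P: 01101, Col P: 0111, Corner: 1


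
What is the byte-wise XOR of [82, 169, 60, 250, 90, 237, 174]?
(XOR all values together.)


XOR chain: 82 ^ 169 ^ 60 ^ 250 ^ 90 ^ 237 ^ 174 = 36

36


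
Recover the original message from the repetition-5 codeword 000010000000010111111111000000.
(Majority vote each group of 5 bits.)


Groups: 00001, 00000, 00010, 11111, 11110, 00000
Majority votes: 000110

000110


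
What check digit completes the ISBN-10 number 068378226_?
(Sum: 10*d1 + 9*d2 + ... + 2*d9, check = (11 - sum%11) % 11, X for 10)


Weighted sum: 247
247 mod 11 = 5

Check digit: 6


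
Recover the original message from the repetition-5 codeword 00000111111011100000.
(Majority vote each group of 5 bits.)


Groups: 00000, 11111, 10111, 00000
Majority votes: 0110

0110


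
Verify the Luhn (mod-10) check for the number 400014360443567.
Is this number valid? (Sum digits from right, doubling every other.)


Luhn sum = 52
52 mod 10 = 2

Invalid (Luhn sum mod 10 = 2)


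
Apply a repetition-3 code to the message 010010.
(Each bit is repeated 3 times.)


Each bit -> 3 copies

000111000000111000


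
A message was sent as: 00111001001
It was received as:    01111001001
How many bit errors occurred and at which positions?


XOR: 01000000000

1 error(s) at position(s): 1


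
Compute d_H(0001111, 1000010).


XOR: 1001101
Count of 1s: 4

4


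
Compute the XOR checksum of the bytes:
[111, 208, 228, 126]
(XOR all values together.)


XOR chain: 111 ^ 208 ^ 228 ^ 126 = 37

37


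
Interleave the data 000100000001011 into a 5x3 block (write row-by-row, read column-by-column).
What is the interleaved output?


Matrix:
  000
  100
  000
  001
  011
Read columns: 010000000100011

010000000100011


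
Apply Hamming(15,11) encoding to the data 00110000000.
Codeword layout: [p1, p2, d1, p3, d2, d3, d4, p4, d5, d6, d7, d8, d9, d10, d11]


Parity bits: p1=1, p2=0, p3=0, p4=0

100001100000000


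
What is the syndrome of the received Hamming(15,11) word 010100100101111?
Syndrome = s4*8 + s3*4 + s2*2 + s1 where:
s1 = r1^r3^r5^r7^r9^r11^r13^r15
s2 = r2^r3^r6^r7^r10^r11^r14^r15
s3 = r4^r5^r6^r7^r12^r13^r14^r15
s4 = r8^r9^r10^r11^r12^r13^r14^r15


s1=1, s2=1, s3=0, s4=1

Syndrome = 11 (error at position 11)


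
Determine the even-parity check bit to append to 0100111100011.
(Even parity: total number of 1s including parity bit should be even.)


Number of 1s in data: 7
Parity bit: 1

1


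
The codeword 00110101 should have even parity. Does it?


Number of 1s: 4

Yes, parity is correct (4 ones)


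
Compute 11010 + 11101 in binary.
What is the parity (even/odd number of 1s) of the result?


11010 = 26
11101 = 29
Sum = 55 = 110111
1s count = 5

odd parity (5 ones in 110111)


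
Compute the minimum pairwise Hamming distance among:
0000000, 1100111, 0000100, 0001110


Comparing all pairs, minimum distance: 1
Can detect 0 errors, correct 0 errors

1


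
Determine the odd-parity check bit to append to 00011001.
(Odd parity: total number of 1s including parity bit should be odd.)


Number of 1s in data: 3
Parity bit: 0

0


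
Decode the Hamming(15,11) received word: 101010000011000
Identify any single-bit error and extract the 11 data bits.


Syndrome = 0: no error detected

Data: 11000011000 (no errors)


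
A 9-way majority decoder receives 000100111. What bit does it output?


Ones: 4 out of 9
Threshold: 5

0 (4/9 voted 1)


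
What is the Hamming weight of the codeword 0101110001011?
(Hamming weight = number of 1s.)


Counting 1s in 0101110001011

7


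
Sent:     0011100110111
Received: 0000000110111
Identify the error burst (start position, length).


XOR: 0011100000000

Burst at position 2, length 3


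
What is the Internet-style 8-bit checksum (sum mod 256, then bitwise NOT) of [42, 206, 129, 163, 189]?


Sum = 729 mod 256 = 217
Complement = 38

38


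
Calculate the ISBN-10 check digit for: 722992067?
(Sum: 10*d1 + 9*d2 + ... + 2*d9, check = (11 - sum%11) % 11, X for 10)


Weighted sum: 263
263 mod 11 = 10

Check digit: 1


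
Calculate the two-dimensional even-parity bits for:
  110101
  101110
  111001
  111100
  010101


Row parities: 00001
Column parities: 001011

Row P: 00001, Col P: 001011, Corner: 1


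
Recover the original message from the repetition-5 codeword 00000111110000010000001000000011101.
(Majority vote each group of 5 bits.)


Groups: 00000, 11111, 00000, 10000, 00100, 00000, 11101
Majority votes: 0100001

0100001


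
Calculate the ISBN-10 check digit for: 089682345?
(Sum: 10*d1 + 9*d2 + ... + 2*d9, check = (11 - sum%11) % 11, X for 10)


Weighted sum: 278
278 mod 11 = 3

Check digit: 8


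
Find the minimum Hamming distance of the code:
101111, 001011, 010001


Comparing all pairs, minimum distance: 2
Can detect 1 errors, correct 0 errors

2


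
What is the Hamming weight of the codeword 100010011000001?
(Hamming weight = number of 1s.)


Counting 1s in 100010011000001

5


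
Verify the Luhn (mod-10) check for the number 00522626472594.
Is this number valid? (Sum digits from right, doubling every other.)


Luhn sum = 60
60 mod 10 = 0

Valid (Luhn sum mod 10 = 0)


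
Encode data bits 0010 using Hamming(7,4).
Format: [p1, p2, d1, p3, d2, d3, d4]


Parity bits: p1=0, p2=1, p3=1

0101010


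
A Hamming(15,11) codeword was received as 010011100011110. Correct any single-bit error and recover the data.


Syndrome = 2: error at position 2

Data: 01110011110 (corrected bit 2)


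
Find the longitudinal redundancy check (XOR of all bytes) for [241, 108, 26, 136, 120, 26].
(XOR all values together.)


XOR chain: 241 ^ 108 ^ 26 ^ 136 ^ 120 ^ 26 = 109

109


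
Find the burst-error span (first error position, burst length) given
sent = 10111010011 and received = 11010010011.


XOR: 01101000000

Burst at position 1, length 4


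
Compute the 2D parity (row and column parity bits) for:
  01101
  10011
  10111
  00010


Row parities: 1101
Column parities: 01011

Row P: 1101, Col P: 01011, Corner: 1


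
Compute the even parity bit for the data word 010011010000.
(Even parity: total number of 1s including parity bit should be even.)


Number of 1s in data: 4
Parity bit: 0

0


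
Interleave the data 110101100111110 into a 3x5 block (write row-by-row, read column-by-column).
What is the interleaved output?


Matrix:
  11010
  11001
  11110
Read columns: 111111001101010

111111001101010


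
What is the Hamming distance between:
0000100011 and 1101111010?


XOR: 1101011001
Count of 1s: 6

6


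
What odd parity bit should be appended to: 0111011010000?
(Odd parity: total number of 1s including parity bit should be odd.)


Number of 1s in data: 6
Parity bit: 1

1


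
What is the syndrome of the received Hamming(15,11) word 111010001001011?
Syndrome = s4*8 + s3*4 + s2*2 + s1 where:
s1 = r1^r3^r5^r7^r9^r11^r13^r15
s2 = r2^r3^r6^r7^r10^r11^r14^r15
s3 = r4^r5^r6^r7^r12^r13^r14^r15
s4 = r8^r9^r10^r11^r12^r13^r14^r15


s1=1, s2=0, s3=0, s4=0

Syndrome = 1 (error at position 1)


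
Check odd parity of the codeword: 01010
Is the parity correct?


Number of 1s: 2

No, parity error (2 ones)


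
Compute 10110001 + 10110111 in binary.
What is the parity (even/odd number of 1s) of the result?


10110001 = 177
10110111 = 183
Sum = 360 = 101101000
1s count = 4

even parity (4 ones in 101101000)


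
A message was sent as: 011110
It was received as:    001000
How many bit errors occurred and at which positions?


XOR: 010110

3 error(s) at position(s): 1, 3, 4


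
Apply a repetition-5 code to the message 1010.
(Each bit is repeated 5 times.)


Each bit -> 5 copies

11111000001111100000


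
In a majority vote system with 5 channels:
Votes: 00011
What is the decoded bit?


Ones: 2 out of 5
Threshold: 3

0 (2/5 voted 1)


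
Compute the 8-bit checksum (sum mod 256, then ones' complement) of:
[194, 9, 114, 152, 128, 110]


Sum = 707 mod 256 = 195
Complement = 60

60


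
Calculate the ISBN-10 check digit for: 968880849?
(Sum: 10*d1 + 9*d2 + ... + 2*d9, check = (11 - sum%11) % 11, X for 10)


Weighted sum: 374
374 mod 11 = 0

Check digit: 0


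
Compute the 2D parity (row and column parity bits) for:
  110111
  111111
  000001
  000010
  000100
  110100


Row parities: 101111
Column parities: 111011

Row P: 101111, Col P: 111011, Corner: 1


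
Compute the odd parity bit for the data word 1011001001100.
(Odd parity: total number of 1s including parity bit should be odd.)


Number of 1s in data: 6
Parity bit: 1

1


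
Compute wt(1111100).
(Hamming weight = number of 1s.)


Counting 1s in 1111100

5


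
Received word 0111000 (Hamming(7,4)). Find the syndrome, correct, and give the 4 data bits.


Syndrome = 5: error at position 5

Data: 1100 (corrected bit 5)


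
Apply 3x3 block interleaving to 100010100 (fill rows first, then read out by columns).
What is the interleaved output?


Matrix:
  100
  010
  100
Read columns: 101010000

101010000


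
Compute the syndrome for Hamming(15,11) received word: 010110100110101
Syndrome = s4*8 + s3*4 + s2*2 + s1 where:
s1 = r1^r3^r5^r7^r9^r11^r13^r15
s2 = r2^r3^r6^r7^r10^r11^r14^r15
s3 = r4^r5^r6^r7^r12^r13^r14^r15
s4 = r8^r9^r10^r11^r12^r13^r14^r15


s1=1, s2=1, s3=1, s4=0

Syndrome = 7 (error at position 7)


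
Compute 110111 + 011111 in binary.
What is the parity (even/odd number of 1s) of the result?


110111 = 55
011111 = 31
Sum = 86 = 1010110
1s count = 4

even parity (4 ones in 1010110)


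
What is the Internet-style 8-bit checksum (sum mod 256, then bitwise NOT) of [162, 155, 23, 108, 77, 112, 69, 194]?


Sum = 900 mod 256 = 132
Complement = 123

123


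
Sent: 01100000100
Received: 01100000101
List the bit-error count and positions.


XOR: 00000000001

1 error(s) at position(s): 10


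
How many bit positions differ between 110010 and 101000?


XOR: 011010
Count of 1s: 3

3


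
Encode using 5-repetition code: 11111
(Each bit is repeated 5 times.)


Each bit -> 5 copies

1111111111111111111111111


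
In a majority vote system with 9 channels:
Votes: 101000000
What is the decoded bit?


Ones: 2 out of 9
Threshold: 5

0 (2/9 voted 1)


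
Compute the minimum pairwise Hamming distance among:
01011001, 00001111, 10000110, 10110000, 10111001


Comparing all pairs, minimum distance: 2
Can detect 1 errors, correct 0 errors

2


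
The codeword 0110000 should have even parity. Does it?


Number of 1s: 2

Yes, parity is correct (2 ones)


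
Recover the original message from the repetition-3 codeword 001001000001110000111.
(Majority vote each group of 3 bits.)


Groups: 001, 001, 000, 001, 110, 000, 111
Majority votes: 0000101

0000101


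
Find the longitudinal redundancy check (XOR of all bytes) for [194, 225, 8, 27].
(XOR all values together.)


XOR chain: 194 ^ 225 ^ 8 ^ 27 = 48

48


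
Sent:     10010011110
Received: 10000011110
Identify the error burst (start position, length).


XOR: 00010000000

Burst at position 3, length 1


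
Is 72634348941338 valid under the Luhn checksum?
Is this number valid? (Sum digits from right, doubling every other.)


Luhn sum = 72
72 mod 10 = 2

Invalid (Luhn sum mod 10 = 2)


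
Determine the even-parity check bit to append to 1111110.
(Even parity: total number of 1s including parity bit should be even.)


Number of 1s in data: 6
Parity bit: 0

0


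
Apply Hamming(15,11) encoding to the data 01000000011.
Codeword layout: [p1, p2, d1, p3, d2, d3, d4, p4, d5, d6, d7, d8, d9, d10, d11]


Parity bits: p1=0, p2=0, p3=1, p4=0

000110000000011


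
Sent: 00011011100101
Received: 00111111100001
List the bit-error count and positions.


XOR: 00100100000100

3 error(s) at position(s): 2, 5, 11


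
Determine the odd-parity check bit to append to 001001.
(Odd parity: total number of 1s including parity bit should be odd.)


Number of 1s in data: 2
Parity bit: 1

1


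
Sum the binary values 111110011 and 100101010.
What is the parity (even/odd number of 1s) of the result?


111110011 = 499
100101010 = 298
Sum = 797 = 1100011101
1s count = 6

even parity (6 ones in 1100011101)


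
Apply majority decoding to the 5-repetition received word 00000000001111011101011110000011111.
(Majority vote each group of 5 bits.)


Groups: 00000, 00000, 11110, 11101, 01111, 00000, 11111
Majority votes: 0011101

0011101


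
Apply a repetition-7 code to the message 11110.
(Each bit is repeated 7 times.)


Each bit -> 7 copies

11111111111111111111111111110000000


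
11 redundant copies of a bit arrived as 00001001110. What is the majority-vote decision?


Ones: 4 out of 11
Threshold: 6

0 (4/11 voted 1)


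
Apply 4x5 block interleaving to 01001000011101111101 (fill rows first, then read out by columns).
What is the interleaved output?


Matrix:
  01001
  00001
  11011
  11101
Read columns: 00111011000100101111

00111011000100101111


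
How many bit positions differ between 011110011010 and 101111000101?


XOR: 110001011111
Count of 1s: 8

8


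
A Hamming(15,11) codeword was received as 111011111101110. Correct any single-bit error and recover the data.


Syndrome = 0: no error detected

Data: 11111101110 (no errors)


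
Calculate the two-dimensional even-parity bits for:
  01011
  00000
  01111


Row parities: 100
Column parities: 00100

Row P: 100, Col P: 00100, Corner: 1


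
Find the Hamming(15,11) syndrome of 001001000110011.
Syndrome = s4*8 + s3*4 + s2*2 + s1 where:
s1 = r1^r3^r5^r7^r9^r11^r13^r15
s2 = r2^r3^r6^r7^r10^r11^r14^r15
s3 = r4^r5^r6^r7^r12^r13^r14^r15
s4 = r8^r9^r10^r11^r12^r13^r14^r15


s1=1, s2=0, s3=1, s4=0

Syndrome = 5 (error at position 5)


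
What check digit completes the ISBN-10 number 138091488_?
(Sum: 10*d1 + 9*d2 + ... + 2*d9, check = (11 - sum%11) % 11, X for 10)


Weighted sum: 216
216 mod 11 = 7

Check digit: 4


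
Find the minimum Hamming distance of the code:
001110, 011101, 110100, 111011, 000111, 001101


Comparing all pairs, minimum distance: 1
Can detect 0 errors, correct 0 errors

1


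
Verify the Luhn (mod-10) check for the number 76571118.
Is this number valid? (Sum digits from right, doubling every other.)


Luhn sum = 32
32 mod 10 = 2

Invalid (Luhn sum mod 10 = 2)


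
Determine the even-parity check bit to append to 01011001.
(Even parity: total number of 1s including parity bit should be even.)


Number of 1s in data: 4
Parity bit: 0

0


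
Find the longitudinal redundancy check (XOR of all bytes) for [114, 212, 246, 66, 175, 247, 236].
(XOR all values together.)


XOR chain: 114 ^ 212 ^ 246 ^ 66 ^ 175 ^ 247 ^ 236 = 166

166


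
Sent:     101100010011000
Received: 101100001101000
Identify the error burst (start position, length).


XOR: 000000011110000

Burst at position 7, length 4


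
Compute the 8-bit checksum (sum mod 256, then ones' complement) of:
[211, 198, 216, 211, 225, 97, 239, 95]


Sum = 1492 mod 256 = 212
Complement = 43

43


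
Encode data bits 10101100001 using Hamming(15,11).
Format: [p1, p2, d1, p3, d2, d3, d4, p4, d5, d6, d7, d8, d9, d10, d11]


Parity bits: p1=1, p2=0, p3=0, p4=1

101001011100001


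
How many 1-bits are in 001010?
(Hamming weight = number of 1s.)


Counting 1s in 001010

2


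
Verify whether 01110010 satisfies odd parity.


Number of 1s: 4

No, parity error (4 ones)


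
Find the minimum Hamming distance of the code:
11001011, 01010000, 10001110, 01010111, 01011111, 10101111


Comparing all pairs, minimum distance: 1
Can detect 0 errors, correct 0 errors

1


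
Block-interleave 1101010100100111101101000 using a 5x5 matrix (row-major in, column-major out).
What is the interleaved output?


Matrix:
  11010
  10100
  10011
  11011
  01000
Read columns: 1111010011010001011000110

1111010011010001011000110


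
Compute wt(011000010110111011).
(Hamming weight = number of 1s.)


Counting 1s in 011000010110111011

10


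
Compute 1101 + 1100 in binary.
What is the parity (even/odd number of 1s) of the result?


1101 = 13
1100 = 12
Sum = 25 = 11001
1s count = 3

odd parity (3 ones in 11001)


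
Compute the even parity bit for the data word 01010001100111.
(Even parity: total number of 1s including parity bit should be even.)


Number of 1s in data: 7
Parity bit: 1

1


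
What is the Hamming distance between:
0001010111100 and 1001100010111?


XOR: 1000110101011
Count of 1s: 7

7


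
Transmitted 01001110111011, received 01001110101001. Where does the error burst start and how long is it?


XOR: 00000000010010

Burst at position 9, length 4


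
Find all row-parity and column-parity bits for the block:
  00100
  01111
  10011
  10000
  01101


Row parities: 10111
Column parities: 00101

Row P: 10111, Col P: 00101, Corner: 0


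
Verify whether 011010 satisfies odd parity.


Number of 1s: 3

Yes, parity is correct (3 ones)


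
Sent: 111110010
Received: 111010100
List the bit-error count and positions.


XOR: 000100110

3 error(s) at position(s): 3, 6, 7


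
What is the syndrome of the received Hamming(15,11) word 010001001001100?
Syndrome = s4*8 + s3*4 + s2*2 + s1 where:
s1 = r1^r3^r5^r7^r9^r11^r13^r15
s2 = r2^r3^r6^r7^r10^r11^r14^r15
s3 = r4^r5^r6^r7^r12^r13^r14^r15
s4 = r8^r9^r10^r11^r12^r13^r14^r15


s1=0, s2=0, s3=1, s4=1

Syndrome = 12 (error at position 12)


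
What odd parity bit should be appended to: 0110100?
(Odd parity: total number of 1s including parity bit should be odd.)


Number of 1s in data: 3
Parity bit: 0

0


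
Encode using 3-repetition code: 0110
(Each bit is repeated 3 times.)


Each bit -> 3 copies

000111111000


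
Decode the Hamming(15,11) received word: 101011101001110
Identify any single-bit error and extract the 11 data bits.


Syndrome = 0: no error detected

Data: 11111001110 (no errors)


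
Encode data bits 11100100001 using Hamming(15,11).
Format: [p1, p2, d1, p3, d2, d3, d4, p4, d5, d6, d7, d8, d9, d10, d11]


Parity bits: p1=1, p2=0, p3=1, p4=0

101111000100001


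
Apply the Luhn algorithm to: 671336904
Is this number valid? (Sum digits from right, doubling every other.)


Luhn sum = 37
37 mod 10 = 7

Invalid (Luhn sum mod 10 = 7)


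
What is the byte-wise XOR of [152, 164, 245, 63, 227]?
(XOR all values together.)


XOR chain: 152 ^ 164 ^ 245 ^ 63 ^ 227 = 21

21


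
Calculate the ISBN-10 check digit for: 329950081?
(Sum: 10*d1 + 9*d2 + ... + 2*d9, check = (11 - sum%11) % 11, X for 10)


Weighted sum: 239
239 mod 11 = 8

Check digit: 3


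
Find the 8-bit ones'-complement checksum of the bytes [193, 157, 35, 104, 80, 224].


Sum = 793 mod 256 = 25
Complement = 230

230


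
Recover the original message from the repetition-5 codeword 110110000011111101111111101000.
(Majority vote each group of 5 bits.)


Groups: 11011, 00000, 11111, 10111, 11111, 01000
Majority votes: 101110

101110


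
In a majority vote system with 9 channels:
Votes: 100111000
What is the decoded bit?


Ones: 4 out of 9
Threshold: 5

0 (4/9 voted 1)


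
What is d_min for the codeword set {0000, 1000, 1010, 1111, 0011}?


Comparing all pairs, minimum distance: 1
Can detect 0 errors, correct 0 errors

1


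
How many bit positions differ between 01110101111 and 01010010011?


XOR: 00100111100
Count of 1s: 5

5


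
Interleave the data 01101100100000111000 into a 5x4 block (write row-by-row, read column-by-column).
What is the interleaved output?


Matrix:
  0110
  1100
  1000
  0011
  1000
Read columns: 01101110001001000010

01101110001001000010


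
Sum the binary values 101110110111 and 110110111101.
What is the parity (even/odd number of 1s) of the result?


101110110111 = 2999
110110111101 = 3517
Sum = 6516 = 1100101110100
1s count = 7

odd parity (7 ones in 1100101110100)


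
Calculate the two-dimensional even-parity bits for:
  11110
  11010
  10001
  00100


Row parities: 0101
Column parities: 10001

Row P: 0101, Col P: 10001, Corner: 0


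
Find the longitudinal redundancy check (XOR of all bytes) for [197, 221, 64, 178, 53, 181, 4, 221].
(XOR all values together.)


XOR chain: 197 ^ 221 ^ 64 ^ 178 ^ 53 ^ 181 ^ 4 ^ 221 = 179

179


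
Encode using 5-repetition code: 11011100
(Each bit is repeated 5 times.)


Each bit -> 5 copies

1111111111000001111111111111110000000000


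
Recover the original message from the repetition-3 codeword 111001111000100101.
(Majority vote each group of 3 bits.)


Groups: 111, 001, 111, 000, 100, 101
Majority votes: 101001

101001


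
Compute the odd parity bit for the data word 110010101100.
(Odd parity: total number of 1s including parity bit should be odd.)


Number of 1s in data: 6
Parity bit: 1

1


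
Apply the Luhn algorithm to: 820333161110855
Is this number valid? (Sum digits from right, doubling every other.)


Luhn sum = 49
49 mod 10 = 9

Invalid (Luhn sum mod 10 = 9)


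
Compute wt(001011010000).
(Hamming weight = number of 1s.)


Counting 1s in 001011010000

4


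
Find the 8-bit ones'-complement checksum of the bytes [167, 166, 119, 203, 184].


Sum = 839 mod 256 = 71
Complement = 184

184


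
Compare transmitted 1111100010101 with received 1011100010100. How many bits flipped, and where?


XOR: 0100000000001

2 error(s) at position(s): 1, 12


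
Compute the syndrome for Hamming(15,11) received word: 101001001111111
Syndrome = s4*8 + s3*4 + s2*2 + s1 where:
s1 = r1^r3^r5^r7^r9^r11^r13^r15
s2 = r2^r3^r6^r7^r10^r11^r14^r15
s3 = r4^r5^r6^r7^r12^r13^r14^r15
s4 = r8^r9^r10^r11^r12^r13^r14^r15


s1=0, s2=0, s3=1, s4=1

Syndrome = 12 (error at position 12)
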